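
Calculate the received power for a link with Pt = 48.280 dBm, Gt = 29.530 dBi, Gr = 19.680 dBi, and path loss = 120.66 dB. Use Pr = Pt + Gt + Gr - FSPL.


Pr = 48.280 + 29.530 + 19.680 - 120.66 = -23.17 dBm

-23.17 dBm


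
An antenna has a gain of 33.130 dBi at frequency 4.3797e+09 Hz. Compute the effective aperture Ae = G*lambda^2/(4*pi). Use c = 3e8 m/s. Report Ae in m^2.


lambda = c / f = 3.0000e+08 / 4.3797e+09 = 0.06849784 m
G_linear = 10^(33.130/10) = 2055.891
Ae = G_linear * lambda^2 / (4*pi) = 2055.891 * 0.06849784^2 / (4*pi) = 0.7676 m^2

0.7676 m^2


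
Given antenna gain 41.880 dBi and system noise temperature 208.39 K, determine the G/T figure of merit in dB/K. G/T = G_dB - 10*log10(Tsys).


G/T = 41.880 - 10*log10(208.39) = 41.880 - 23.18877 = 18.69 dB/K

18.69 dB/K


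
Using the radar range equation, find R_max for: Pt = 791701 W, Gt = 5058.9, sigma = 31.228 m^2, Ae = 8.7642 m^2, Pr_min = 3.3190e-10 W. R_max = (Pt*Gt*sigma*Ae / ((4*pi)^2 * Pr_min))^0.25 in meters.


R^4 = 791701*5058.9*31.228*8.7642 / ((4*pi)^2 * 3.3190e-10) = 2.091446e+19
R_max = 2.091446e+19^0.25 = 67626 m

67626 m


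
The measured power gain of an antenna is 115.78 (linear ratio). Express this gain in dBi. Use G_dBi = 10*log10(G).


G_dBi = 10 * log10(115.78) = 20.64 dBi

20.64 dBi


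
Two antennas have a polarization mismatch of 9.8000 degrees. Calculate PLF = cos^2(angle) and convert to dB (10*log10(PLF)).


PLF_linear = cos^2(9.8000 deg) = 0.9710287
PLF_dB = 10 * log10(0.9710287) = -0.1277 dB

-0.1277 dB


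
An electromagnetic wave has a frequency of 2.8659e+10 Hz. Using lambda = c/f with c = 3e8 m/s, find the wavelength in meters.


lambda = c / f = 3.0000e+08 / 2.8659e+10 = 0.01047 m

0.01047 m


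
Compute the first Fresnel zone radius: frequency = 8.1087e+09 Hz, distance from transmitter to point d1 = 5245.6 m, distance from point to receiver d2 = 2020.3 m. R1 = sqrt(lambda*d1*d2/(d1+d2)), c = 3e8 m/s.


lambda = c / f = 3.0000e+08 / 8.1087e+09 = 0.03699730 m
R1 = sqrt(0.03699730 * 5245.6 * 2020.3 / (5245.6 + 2020.3)) = 7.346 m

7.346 m


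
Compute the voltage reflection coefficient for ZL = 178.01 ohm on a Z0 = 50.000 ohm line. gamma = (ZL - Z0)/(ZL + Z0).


gamma = (178.01 - 50.000) / (178.01 + 50.000) = 0.5614

0.5614


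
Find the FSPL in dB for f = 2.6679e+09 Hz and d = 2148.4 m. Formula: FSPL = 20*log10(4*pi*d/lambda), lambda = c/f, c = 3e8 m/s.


lambda = c / f = 3.0000e+08 / 2.6679e+09 = 0.1124480 m
FSPL = 20 * log10(4*pi*2148.4/0.1124480) = 107.6 dB

107.6 dB


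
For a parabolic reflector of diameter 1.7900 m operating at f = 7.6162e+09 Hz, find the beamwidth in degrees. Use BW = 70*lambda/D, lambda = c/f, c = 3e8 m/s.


lambda = c / f = 3.0000e+08 / 7.6162e+09 = 0.03938972 m
BW = 70 * 0.03938972 / 1.7900 = 1.540 deg

1.540 deg


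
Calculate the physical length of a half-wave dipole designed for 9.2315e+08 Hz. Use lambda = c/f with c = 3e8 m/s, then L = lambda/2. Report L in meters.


lambda = c / f = 3.0000e+08 / 9.2315e+08 = 0.3249743 m
L = lambda / 2 = 0.3249743 / 2 = 0.1625 m

0.1625 m


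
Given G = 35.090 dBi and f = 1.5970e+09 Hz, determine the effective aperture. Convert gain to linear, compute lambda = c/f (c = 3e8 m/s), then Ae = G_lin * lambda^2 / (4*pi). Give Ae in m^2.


lambda = c / f = 3.0000e+08 / 1.5970e+09 = 0.1878522 m
G_linear = 10^(35.090/10) = 3228.494
Ae = G_linear * lambda^2 / (4*pi) = 3228.494 * 0.1878522^2 / (4*pi) = 9.066 m^2

9.066 m^2


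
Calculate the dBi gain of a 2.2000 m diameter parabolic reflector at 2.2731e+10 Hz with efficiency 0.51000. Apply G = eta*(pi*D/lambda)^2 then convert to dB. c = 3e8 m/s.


lambda = c / f = 3.0000e+08 / 2.2731e+10 = 0.01319784 m
G_linear = 0.51000 * (pi * 2.2000 / 0.01319784)^2 = 139865.2
G_dBi = 10 * log10(139865.2) = 51.46 dBi

51.46 dBi


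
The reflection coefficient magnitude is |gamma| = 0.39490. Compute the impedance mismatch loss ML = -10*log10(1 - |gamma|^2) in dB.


ML = -10 * log10(1 - 0.39490^2) = -10 * log10(0.84405399) = 0.7363 dB

0.7363 dB


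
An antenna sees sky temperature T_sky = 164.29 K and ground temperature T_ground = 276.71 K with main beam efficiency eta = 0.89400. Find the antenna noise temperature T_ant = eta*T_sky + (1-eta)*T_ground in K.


T_ant = 0.89400 * 164.29 + (1 - 0.89400) * 276.71 = 176.2 K

176.2 K


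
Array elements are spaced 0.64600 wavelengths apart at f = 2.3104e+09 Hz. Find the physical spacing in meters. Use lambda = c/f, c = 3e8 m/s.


lambda = c / f = 3.0000e+08 / 2.3104e+09 = 0.1298476 m
d = 0.64600 * 0.1298476 = 0.08388 m

0.08388 m


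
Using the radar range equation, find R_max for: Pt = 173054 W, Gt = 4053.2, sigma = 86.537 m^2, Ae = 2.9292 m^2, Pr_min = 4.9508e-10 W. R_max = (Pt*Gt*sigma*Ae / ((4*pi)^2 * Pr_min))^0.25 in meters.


R^4 = 173054*4053.2*86.537*2.9292 / ((4*pi)^2 * 4.9508e-10) = 2.274235e+18
R_max = 2.274235e+18^0.25 = 38834 m

38834 m


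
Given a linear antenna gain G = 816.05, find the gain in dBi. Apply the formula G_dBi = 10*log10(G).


G_dBi = 10 * log10(816.05) = 29.12 dBi

29.12 dBi


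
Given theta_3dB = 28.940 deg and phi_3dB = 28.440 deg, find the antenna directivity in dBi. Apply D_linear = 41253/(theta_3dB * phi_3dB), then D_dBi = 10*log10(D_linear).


D_linear = 41253 / (28.940 * 28.440) = 50.12189
D_dBi = 10 * log10(50.12189) = 17.00 dBi

17.00 dBi


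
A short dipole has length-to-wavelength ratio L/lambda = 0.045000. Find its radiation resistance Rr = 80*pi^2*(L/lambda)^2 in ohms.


Rr = 80 * pi^2 * (0.045000)^2 = 80 * 9.869604 * 2.025000e-03 = 1.599 ohm

1.599 ohm


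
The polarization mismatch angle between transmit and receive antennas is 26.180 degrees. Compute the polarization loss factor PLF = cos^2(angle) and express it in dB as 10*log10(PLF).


PLF_linear = cos^2(26.180 deg) = 0.8053491
PLF_dB = 10 * log10(0.8053491) = -0.9402 dB

-0.9402 dB


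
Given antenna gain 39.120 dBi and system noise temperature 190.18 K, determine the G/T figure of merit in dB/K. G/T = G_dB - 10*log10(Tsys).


G/T = 39.120 - 10*log10(190.18) = 39.120 - 22.79165 = 16.33 dB/K

16.33 dB/K


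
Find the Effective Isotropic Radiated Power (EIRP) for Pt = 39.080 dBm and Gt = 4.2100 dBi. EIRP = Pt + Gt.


EIRP = Pt + Gt = 39.080 + 4.2100 = 43.29 dBm

43.29 dBm


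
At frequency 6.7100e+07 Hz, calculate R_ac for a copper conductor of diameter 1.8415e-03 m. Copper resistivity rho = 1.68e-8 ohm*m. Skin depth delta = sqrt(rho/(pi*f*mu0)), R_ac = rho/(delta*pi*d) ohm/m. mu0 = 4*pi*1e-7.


delta = sqrt(1.68e-8 / (pi * 6.7100e+07 * 4*pi*1e-7)) = 7.963675e-06 m
R_ac = 1.68e-8 / (7.963675e-06 * pi * 1.8415e-03) = 0.3646 ohm/m

0.3646 ohm/m


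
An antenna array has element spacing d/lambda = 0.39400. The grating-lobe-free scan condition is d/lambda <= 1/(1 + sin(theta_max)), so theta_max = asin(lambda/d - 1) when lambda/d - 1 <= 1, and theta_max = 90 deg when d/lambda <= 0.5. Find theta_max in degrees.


lambda/d - 1 = 1/0.39400 - 1 = 1.538071 >= 1
d/lambda <= 0.5, so the array can scan to endfire without grating lobes: theta_max = 90 deg

90 deg


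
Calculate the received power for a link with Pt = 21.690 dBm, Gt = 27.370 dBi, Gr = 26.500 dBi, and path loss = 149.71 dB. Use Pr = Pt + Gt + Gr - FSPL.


Pr = 21.690 + 27.370 + 26.500 - 149.71 = -74.15 dBm

-74.15 dBm


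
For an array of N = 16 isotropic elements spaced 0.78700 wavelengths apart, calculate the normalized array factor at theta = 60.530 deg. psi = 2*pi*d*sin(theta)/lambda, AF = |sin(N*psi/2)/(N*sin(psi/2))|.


psi = 2*pi*0.78700*sin(60.530 deg) = 4.305067 rad
AF = |sin(16*4.305067/2) / (16*sin(4.305067/2))| = 8.731e-03

8.731e-03


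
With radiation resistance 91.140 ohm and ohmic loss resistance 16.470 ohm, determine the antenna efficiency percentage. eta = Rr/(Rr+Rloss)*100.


eta = 91.140 / (91.140 + 16.470) * 100 = 84.69%

84.69%


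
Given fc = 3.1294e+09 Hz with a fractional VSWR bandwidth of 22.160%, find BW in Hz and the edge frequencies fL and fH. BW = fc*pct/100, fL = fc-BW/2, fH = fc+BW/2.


BW = 3.1294e+09 * 22.160/100 = 6.934750e+08 Hz
fL = 3.1294e+09 - 6.934750e+08/2 = 2.783e+09 Hz
fH = 3.1294e+09 + 6.934750e+08/2 = 3.476e+09 Hz

BW=6.935e+08 Hz, fL=2.783e+09 Hz, fH=3.476e+09 Hz


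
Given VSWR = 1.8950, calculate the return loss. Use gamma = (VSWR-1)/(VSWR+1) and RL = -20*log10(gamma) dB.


gamma = (1.8950 - 1) / (1.8950 + 1) = 0.3091537
RL = -20 * log10(0.3091537) = 10.20 dB

10.20 dB


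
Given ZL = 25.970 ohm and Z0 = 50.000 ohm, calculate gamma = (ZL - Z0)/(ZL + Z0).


gamma = (25.970 - 50.000) / (25.970 + 50.000) = -0.3163

-0.3163


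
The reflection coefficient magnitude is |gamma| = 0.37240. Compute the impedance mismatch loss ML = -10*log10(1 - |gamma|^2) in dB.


ML = -10 * log10(1 - 0.37240^2) = -10 * log10(0.86131824) = 0.6484 dB

0.6484 dB


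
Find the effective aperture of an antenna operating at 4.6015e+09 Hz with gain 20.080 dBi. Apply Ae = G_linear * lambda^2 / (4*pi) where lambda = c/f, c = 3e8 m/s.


lambda = c / f = 3.0000e+08 / 4.6015e+09 = 0.06519613 m
G_linear = 10^(20.080/10) = 101.8591
Ae = G_linear * lambda^2 / (4*pi) = 101.8591 * 0.06519613^2 / (4*pi) = 0.03445 m^2

0.03445 m^2


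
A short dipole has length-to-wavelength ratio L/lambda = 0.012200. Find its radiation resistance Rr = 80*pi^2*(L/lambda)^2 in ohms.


Rr = 80 * pi^2 * (0.012200)^2 = 80 * 9.869604 * 1.488400e-04 = 0.1175 ohm

0.1175 ohm


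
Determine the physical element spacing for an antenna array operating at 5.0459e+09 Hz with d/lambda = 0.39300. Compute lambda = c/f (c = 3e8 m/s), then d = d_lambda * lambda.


lambda = c / f = 3.0000e+08 / 5.0459e+09 = 0.05945421 m
d = 0.39300 * 0.05945421 = 0.02337 m

0.02337 m


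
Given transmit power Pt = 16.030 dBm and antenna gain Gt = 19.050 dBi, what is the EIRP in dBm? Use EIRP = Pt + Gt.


EIRP = Pt + Gt = 16.030 + 19.050 = 35.08 dBm

35.08 dBm


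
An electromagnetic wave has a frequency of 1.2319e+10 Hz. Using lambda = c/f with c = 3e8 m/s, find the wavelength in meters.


lambda = c / f = 3.0000e+08 / 1.2319e+10 = 0.02435 m

0.02435 m


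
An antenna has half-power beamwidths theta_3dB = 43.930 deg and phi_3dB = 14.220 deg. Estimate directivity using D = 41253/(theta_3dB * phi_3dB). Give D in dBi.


D_linear = 41253 / (43.930 * 14.220) = 66.03813
D_dBi = 10 * log10(66.03813) = 18.20 dBi

18.20 dBi


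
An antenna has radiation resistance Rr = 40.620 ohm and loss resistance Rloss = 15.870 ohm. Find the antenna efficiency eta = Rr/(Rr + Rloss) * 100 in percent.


eta = 40.620 / (40.620 + 15.870) * 100 = 71.91%

71.91%


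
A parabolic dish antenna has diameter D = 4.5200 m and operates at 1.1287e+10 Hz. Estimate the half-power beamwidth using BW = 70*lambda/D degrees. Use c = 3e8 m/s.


lambda = c / f = 3.0000e+08 / 1.1287e+10 = 0.02657925 m
BW = 70 * 0.02657925 / 4.5200 = 0.4116 deg

0.4116 deg


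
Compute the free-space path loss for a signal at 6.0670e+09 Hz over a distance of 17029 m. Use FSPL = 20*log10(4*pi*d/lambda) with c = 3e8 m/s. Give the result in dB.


lambda = c / f = 3.0000e+08 / 6.0670e+09 = 0.04944783 m
FSPL = 20 * log10(4*pi*17029/0.04944783) = 132.7 dB

132.7 dB


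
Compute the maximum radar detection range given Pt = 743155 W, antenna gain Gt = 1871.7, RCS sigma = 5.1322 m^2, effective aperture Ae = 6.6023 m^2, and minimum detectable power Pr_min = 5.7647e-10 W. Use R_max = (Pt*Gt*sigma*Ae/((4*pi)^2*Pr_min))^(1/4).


R^4 = 743155*1871.7*5.1322*6.6023 / ((4*pi)^2 * 5.7647e-10) = 5.177475e+17
R_max = 5.177475e+17^0.25 = 26824 m

26824 m


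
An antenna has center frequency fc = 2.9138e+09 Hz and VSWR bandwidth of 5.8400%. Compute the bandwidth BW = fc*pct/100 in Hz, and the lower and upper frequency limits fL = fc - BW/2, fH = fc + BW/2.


BW = 2.9138e+09 * 5.8400/100 = 1.701659e+08 Hz
fL = 2.9138e+09 - 1.701659e+08/2 = 2.829e+09 Hz
fH = 2.9138e+09 + 1.701659e+08/2 = 2.999e+09 Hz

BW=1.702e+08 Hz, fL=2.829e+09 Hz, fH=2.999e+09 Hz


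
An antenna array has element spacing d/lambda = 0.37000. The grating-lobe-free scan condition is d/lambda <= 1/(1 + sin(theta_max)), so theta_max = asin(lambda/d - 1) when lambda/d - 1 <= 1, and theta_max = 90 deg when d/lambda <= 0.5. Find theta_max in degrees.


lambda/d - 1 = 1/0.37000 - 1 = 1.702703 >= 1
d/lambda <= 0.5, so the array can scan to endfire without grating lobes: theta_max = 90 deg

90 deg


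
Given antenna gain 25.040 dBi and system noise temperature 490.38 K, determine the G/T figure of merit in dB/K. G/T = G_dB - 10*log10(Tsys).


G/T = 25.040 - 10*log10(490.38) = 25.040 - 26.90533 = -1.865 dB/K

-1.865 dB/K


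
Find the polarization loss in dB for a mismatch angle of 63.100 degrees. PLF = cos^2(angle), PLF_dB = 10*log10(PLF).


PLF_linear = cos^2(63.100 deg) = 0.2046972
PLF_dB = 10 * log10(0.2046972) = -6.889 dB

-6.889 dB


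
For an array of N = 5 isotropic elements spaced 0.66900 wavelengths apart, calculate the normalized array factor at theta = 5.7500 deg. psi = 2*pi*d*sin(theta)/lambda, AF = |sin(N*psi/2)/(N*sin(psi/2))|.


psi = 2*pi*0.66900*sin(5.7500 deg) = 0.4211356 rad
AF = |sin(5*0.4211356/2) / (5*sin(0.4211356/2))| = 0.8314

0.8314


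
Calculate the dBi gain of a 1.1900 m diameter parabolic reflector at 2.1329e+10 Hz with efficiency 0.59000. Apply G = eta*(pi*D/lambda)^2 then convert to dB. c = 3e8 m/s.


lambda = c / f = 3.0000e+08 / 2.1329e+10 = 0.01406536 m
G_linear = 0.59000 * (pi * 1.1900 / 0.01406536)^2 = 41681.56
G_dBi = 10 * log10(41681.56) = 46.20 dBi

46.20 dBi


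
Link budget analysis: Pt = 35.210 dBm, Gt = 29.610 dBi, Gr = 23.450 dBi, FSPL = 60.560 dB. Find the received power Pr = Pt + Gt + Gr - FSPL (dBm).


Pr = 35.210 + 29.610 + 23.450 - 60.560 = 27.71 dBm

27.71 dBm


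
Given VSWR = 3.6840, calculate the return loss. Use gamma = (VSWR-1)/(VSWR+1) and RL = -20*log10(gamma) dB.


gamma = (3.6840 - 1) / (3.6840 + 1) = 0.5730145
RL = -20 * log10(0.5730145) = 4.837 dB

4.837 dB


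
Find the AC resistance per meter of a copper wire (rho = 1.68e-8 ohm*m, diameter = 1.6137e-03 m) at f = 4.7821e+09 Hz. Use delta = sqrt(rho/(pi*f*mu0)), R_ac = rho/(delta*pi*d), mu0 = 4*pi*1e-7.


delta = sqrt(1.68e-8 / (pi * 4.7821e+09 * 4*pi*1e-7)) = 9.433339e-07 m
R_ac = 1.68e-8 / (9.433339e-07 * pi * 1.6137e-03) = 3.513 ohm/m

3.513 ohm/m


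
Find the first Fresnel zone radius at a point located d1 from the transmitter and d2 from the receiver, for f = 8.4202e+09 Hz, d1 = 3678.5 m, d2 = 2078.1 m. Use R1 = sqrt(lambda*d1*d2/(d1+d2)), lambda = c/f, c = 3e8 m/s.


lambda = c / f = 3.0000e+08 / 8.4202e+09 = 0.03562861 m
R1 = sqrt(0.03562861 * 3678.5 * 2078.1 / (3678.5 + 2078.1)) = 6.878 m

6.878 m


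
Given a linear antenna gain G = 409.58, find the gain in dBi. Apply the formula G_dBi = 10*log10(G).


G_dBi = 10 * log10(409.58) = 26.12 dBi

26.12 dBi


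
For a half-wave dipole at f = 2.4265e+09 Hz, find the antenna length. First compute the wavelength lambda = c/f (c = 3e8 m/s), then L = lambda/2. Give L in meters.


lambda = c / f = 3.0000e+08 / 2.4265e+09 = 0.1236349 m
L = lambda / 2 = 0.1236349 / 2 = 0.06182 m

0.06182 m


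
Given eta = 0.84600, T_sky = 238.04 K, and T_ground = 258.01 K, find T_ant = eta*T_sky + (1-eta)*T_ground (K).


T_ant = 0.84600 * 238.04 + (1 - 0.84600) * 258.01 = 241.1 K

241.1 K


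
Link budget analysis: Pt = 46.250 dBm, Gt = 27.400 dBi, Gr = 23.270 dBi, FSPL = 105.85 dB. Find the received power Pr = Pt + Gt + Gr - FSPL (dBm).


Pr = 46.250 + 27.400 + 23.270 - 105.85 = -8.93 dBm

-8.93 dBm


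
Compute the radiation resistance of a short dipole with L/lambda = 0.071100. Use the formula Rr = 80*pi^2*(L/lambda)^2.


Rr = 80 * pi^2 * (0.071100)^2 = 80 * 9.869604 * 5.055210e-03 = 3.991 ohm

3.991 ohm


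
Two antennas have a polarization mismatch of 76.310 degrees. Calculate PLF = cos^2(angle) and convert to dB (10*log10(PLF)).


PLF_linear = cos^2(76.310 deg) = 0.05601201
PLF_dB = 10 * log10(0.05601201) = -12.52 dB

-12.52 dB


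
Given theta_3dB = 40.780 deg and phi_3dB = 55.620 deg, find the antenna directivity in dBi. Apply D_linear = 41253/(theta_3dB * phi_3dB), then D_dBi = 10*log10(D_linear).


D_linear = 41253 / (40.780 * 55.620) = 18.18768
D_dBi = 10 * log10(18.18768) = 12.60 dBi

12.60 dBi


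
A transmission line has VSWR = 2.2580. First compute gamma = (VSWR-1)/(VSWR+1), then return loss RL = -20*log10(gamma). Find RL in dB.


gamma = (2.2580 - 1) / (2.2580 + 1) = 0.3861265
RL = -20 * log10(0.3861265) = 8.265 dB

8.265 dB


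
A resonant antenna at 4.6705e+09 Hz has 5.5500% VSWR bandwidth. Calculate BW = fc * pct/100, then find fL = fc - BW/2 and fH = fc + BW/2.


BW = 4.6705e+09 * 5.5500/100 = 2.592128e+08 Hz
fL = 4.6705e+09 - 2.592128e+08/2 = 4.541e+09 Hz
fH = 4.6705e+09 + 2.592128e+08/2 = 4.800e+09 Hz

BW=2.592e+08 Hz, fL=4.541e+09 Hz, fH=4.800e+09 Hz


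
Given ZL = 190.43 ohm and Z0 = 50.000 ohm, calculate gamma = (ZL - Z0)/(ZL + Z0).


gamma = (190.43 - 50.000) / (190.43 + 50.000) = 0.5841

0.5841


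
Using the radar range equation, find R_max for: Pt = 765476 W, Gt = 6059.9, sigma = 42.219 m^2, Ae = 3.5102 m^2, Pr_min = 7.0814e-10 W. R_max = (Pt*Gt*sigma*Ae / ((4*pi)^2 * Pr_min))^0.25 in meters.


R^4 = 765476*6059.9*42.219*3.5102 / ((4*pi)^2 * 7.0814e-10) = 6.147492e+18
R_max = 6.147492e+18^0.25 = 49794 m

49794 m


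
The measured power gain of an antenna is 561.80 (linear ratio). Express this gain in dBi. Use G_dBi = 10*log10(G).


G_dBi = 10 * log10(561.80) = 27.50 dBi

27.50 dBi


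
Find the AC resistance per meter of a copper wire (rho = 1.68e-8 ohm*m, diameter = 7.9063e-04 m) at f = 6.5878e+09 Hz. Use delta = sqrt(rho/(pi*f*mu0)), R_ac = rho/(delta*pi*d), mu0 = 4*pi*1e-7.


delta = sqrt(1.68e-8 / (pi * 6.5878e+09 * 4*pi*1e-7)) = 8.037196e-07 m
R_ac = 1.68e-8 / (8.037196e-07 * pi * 7.9063e-04) = 8.416 ohm/m

8.416 ohm/m


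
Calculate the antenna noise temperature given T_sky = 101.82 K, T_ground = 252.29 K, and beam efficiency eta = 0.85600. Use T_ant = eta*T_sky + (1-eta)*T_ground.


T_ant = 0.85600 * 101.82 + (1 - 0.85600) * 252.29 = 123.5 K

123.5 K


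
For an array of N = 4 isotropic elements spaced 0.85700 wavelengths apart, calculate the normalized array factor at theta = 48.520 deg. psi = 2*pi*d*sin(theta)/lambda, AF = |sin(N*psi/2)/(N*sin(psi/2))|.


psi = 2*pi*0.85700*sin(48.520 deg) = 4.034139 rad
AF = |sin(4*4.034139/2) / (4*sin(4.034139/2))| = 0.2708

0.2708


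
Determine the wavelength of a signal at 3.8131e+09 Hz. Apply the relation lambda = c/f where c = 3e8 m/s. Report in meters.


lambda = c / f = 3.0000e+08 / 3.8131e+09 = 0.07868 m

0.07868 m


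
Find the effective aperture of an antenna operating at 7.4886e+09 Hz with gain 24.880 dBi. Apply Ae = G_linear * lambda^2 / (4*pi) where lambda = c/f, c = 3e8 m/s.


lambda = c / f = 3.0000e+08 / 7.4886e+09 = 0.04006089 m
G_linear = 10^(24.880/10) = 307.6097
Ae = G_linear * lambda^2 / (4*pi) = 307.6097 * 0.04006089^2 / (4*pi) = 0.03929 m^2

0.03929 m^2


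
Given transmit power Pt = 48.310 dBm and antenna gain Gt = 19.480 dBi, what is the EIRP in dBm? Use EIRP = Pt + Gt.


EIRP = Pt + Gt = 48.310 + 19.480 = 67.79 dBm

67.79 dBm


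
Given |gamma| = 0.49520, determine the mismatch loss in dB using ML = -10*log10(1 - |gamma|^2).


ML = -10 * log10(1 - 0.49520^2) = -10 * log10(0.75477696) = 1.222 dB

1.222 dB


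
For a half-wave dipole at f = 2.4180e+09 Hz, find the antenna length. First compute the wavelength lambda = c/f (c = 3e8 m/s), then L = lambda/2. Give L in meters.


lambda = c / f = 3.0000e+08 / 2.4180e+09 = 0.1240695 m
L = lambda / 2 = 0.1240695 / 2 = 0.06203 m

0.06203 m


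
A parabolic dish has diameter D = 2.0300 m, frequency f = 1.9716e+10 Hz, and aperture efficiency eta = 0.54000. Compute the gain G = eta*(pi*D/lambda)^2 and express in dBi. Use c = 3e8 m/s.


lambda = c / f = 3.0000e+08 / 1.9716e+10 = 0.01521607 m
G_linear = 0.54000 * (pi * 2.0300 / 0.01521607)^2 = 94859.45
G_dBi = 10 * log10(94859.45) = 49.77 dBi

49.77 dBi


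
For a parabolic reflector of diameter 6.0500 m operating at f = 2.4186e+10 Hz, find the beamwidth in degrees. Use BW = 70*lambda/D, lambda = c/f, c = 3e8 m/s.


lambda = c / f = 3.0000e+08 / 2.4186e+10 = 0.01240387 m
BW = 70 * 0.01240387 / 6.0500 = 0.1435 deg

0.1435 deg


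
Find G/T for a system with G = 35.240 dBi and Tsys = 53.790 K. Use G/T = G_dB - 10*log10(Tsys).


G/T = 35.240 - 10*log10(53.790) = 35.240 - 17.30702 = 17.93 dB/K

17.93 dB/K


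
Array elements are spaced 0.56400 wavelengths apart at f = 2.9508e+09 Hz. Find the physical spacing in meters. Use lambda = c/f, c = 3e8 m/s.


lambda = c / f = 3.0000e+08 / 2.9508e+09 = 0.1016673 m
d = 0.56400 * 0.1016673 = 0.05734 m

0.05734 m


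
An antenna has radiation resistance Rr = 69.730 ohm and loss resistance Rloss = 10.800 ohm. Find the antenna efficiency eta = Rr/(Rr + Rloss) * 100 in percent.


eta = 69.730 / (69.730 + 10.800) * 100 = 86.59%

86.59%


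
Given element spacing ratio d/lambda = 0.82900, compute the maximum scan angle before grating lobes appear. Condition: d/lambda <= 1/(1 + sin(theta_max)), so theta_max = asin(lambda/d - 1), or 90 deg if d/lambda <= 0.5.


lambda/d - 1 = 1/0.82900 - 1 = 0.2062726
theta_max = asin(0.2062726) = 11.90 deg

11.90 deg


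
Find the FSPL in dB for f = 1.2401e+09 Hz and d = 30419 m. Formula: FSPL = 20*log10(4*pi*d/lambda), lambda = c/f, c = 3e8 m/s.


lambda = c / f = 3.0000e+08 / 1.2401e+09 = 0.2419160 m
FSPL = 20 * log10(4*pi*30419/0.2419160) = 124.0 dB

124.0 dB


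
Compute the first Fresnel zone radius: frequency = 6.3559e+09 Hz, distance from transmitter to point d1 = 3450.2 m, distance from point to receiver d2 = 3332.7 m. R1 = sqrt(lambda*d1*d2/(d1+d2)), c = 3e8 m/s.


lambda = c / f = 3.0000e+08 / 6.3559e+09 = 0.04720024 m
R1 = sqrt(0.04720024 * 3450.2 * 3332.7 / (3450.2 + 3332.7)) = 8.945 m

8.945 m


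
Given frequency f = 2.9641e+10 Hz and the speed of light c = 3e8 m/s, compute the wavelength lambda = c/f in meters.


lambda = c / f = 3.0000e+08 / 2.9641e+10 = 0.01012 m

0.01012 m


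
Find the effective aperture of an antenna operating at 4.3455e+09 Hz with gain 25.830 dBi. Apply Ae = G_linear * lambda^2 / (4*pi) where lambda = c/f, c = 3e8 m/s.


lambda = c / f = 3.0000e+08 / 4.3455e+09 = 0.06903693 m
G_linear = 10^(25.830/10) = 382.8247
Ae = G_linear * lambda^2 / (4*pi) = 382.8247 * 0.06903693^2 / (4*pi) = 0.1452 m^2

0.1452 m^2


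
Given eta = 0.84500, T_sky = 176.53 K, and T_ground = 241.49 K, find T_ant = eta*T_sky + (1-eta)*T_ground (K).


T_ant = 0.84500 * 176.53 + (1 - 0.84500) * 241.49 = 186.6 K

186.6 K


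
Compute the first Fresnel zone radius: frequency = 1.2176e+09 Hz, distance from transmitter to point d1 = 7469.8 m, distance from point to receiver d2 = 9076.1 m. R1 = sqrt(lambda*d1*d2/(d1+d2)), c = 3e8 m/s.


lambda = c / f = 3.0000e+08 / 1.2176e+09 = 0.2463863 m
R1 = sqrt(0.2463863 * 7469.8 * 9076.1 / (7469.8 + 9076.1)) = 31.77 m

31.77 m


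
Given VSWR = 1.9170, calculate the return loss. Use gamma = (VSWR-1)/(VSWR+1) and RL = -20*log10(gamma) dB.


gamma = (1.9170 - 1) / (1.9170 + 1) = 0.3143641
RL = -20 * log10(0.3143641) = 10.05 dB

10.05 dB


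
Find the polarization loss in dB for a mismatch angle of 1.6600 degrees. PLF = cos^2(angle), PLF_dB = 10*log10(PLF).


PLF_linear = cos^2(1.6600 deg) = 0.9991608
PLF_dB = 10 * log10(0.9991608) = -3.646e-03 dB

-3.646e-03 dB


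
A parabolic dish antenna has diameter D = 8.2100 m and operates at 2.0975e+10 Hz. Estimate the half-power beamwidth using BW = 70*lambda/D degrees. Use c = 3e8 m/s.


lambda = c / f = 3.0000e+08 / 2.0975e+10 = 0.01430274 m
BW = 70 * 0.01430274 / 8.2100 = 0.1219 deg

0.1219 deg


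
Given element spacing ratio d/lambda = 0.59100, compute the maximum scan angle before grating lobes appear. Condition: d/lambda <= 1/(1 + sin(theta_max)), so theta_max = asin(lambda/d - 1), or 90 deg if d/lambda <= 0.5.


lambda/d - 1 = 1/0.59100 - 1 = 0.6920474
theta_max = asin(0.6920474) = 43.79 deg

43.79 deg


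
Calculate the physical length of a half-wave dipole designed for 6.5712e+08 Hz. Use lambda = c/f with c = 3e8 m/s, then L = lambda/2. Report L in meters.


lambda = c / f = 3.0000e+08 / 6.5712e+08 = 0.4565376 m
L = lambda / 2 = 0.4565376 / 2 = 0.2283 m

0.2283 m


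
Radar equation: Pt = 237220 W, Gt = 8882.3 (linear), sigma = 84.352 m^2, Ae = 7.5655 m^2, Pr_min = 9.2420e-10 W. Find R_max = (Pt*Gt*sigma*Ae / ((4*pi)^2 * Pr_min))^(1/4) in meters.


R^4 = 237220*8882.3*84.352*7.5655 / ((4*pi)^2 * 9.2420e-10) = 9.213488e+18
R_max = 9.213488e+18^0.25 = 55094 m

55094 m


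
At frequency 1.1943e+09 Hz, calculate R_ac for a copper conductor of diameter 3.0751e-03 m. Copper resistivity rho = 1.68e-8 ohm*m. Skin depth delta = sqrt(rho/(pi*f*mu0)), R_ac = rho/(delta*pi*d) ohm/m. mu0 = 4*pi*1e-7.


delta = sqrt(1.68e-8 / (pi * 1.1943e+09 * 4*pi*1e-7)) = 1.887635e-06 m
R_ac = 1.68e-8 / (1.887635e-06 * pi * 3.0751e-03) = 0.9213 ohm/m

0.9213 ohm/m


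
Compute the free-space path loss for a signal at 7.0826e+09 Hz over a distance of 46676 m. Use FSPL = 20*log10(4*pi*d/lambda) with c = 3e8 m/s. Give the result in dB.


lambda = c / f = 3.0000e+08 / 7.0826e+09 = 0.04235733 m
FSPL = 20 * log10(4*pi*46676/0.04235733) = 142.8 dB

142.8 dB


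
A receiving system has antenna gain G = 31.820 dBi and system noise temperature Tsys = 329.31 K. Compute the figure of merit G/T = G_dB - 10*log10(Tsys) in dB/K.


G/T = 31.820 - 10*log10(329.31) = 31.820 - 25.17605 = 6.644 dB/K

6.644 dB/K


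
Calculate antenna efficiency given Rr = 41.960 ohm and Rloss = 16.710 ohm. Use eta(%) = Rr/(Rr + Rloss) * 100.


eta = 41.960 / (41.960 + 16.710) * 100 = 71.52%

71.52%


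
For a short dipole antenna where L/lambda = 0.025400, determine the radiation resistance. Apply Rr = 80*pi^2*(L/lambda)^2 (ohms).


Rr = 80 * pi^2 * (0.025400)^2 = 80 * 9.869604 * 6.451600e-04 = 0.5094 ohm

0.5094 ohm


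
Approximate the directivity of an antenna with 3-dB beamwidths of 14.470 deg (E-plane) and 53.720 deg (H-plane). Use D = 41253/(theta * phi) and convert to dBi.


D_linear = 41253 / (14.470 * 53.720) = 53.07023
D_dBi = 10 * log10(53.07023) = 17.25 dBi

17.25 dBi


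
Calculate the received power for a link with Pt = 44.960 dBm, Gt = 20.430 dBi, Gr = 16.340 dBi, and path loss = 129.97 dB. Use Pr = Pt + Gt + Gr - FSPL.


Pr = 44.960 + 20.430 + 16.340 - 129.97 = -48.24 dBm

-48.24 dBm


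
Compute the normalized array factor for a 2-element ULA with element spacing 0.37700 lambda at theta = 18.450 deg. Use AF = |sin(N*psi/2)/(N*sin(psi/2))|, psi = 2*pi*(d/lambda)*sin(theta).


psi = 2*pi*0.37700*sin(18.450 deg) = 0.7496583 rad
AF = |sin(2*0.7496583/2) / (2*sin(0.7496583/2))| = 0.9306

0.9306


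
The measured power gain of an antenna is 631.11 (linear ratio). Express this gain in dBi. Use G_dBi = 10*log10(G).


G_dBi = 10 * log10(631.11) = 28.00 dBi

28.00 dBi


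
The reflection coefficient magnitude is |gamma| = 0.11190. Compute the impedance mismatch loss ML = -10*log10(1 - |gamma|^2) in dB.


ML = -10 * log10(1 - 0.11190^2) = -10 * log10(0.98747839) = 0.05472 dB

0.05472 dB


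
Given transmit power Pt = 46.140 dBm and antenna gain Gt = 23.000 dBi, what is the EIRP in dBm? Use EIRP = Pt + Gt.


EIRP = Pt + Gt = 46.140 + 23.000 = 69.14 dBm

69.14 dBm


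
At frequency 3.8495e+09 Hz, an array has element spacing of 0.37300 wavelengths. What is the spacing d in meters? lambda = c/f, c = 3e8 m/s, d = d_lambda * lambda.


lambda = c / f = 3.0000e+08 / 3.8495e+09 = 0.07793220 m
d = 0.37300 * 0.07793220 = 0.02907 m

0.02907 m


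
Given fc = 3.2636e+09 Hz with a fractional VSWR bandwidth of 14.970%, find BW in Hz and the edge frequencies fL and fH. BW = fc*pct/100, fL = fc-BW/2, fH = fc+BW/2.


BW = 3.2636e+09 * 14.970/100 = 4.885609e+08 Hz
fL = 3.2636e+09 - 4.885609e+08/2 = 3.019e+09 Hz
fH = 3.2636e+09 + 4.885609e+08/2 = 3.508e+09 Hz

BW=4.886e+08 Hz, fL=3.019e+09 Hz, fH=3.508e+09 Hz


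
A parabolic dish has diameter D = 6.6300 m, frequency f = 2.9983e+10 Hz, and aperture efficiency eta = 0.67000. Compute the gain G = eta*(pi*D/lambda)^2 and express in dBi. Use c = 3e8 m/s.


lambda = c / f = 3.0000e+08 / 2.9983e+10 = 0.01000567 m
G_linear = 0.67000 * (pi * 6.6300 / 0.01000567)^2 = 2.903416e+06
G_dBi = 10 * log10(2.903416e+06) = 64.63 dBi

64.63 dBi


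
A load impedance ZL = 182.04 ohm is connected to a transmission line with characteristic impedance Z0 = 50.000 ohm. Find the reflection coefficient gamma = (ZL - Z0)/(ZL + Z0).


gamma = (182.04 - 50.000) / (182.04 + 50.000) = 0.5690

0.5690


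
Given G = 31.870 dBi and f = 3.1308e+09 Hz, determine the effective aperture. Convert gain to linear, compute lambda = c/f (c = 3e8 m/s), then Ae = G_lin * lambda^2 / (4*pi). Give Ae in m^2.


lambda = c / f = 3.0000e+08 / 3.1308e+09 = 0.09582215 m
G_linear = 10^(31.870/10) = 1538.155
Ae = G_linear * lambda^2 / (4*pi) = 1538.155 * 0.09582215^2 / (4*pi) = 1.124 m^2

1.124 m^2


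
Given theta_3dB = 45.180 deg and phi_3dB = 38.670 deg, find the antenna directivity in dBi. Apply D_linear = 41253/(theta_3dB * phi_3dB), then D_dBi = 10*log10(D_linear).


D_linear = 41253 / (45.180 * 38.670) = 23.61213
D_dBi = 10 * log10(23.61213) = 13.73 dBi

13.73 dBi


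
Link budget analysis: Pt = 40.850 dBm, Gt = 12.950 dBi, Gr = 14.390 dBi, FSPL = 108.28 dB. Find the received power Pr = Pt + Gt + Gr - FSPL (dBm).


Pr = 40.850 + 12.950 + 14.390 - 108.28 = -40.09 dBm

-40.09 dBm


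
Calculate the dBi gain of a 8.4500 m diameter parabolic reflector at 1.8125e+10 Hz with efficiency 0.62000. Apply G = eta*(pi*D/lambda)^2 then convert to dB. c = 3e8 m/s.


lambda = c / f = 3.0000e+08 / 1.8125e+10 = 0.01655172 m
G_linear = 0.62000 * (pi * 8.4500 / 0.01655172)^2 = 1.594845e+06
G_dBi = 10 * log10(1.594845e+06) = 62.03 dBi

62.03 dBi


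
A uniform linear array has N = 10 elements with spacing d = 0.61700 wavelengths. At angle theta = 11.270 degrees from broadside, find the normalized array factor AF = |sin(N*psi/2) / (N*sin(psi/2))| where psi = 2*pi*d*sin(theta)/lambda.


psi = 2*pi*0.61700*sin(11.270 deg) = 0.7576388 rad
AF = |sin(10*0.7576388/2) / (10*sin(0.7576388/2))| = 0.1629

0.1629


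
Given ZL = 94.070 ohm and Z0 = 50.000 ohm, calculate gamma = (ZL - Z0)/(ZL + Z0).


gamma = (94.070 - 50.000) / (94.070 + 50.000) = 0.3059

0.3059


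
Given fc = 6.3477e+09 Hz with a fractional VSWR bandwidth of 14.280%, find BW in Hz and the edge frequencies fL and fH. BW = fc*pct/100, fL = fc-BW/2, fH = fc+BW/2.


BW = 6.3477e+09 * 14.280/100 = 9.064516e+08 Hz
fL = 6.3477e+09 - 9.064516e+08/2 = 5.894e+09 Hz
fH = 6.3477e+09 + 9.064516e+08/2 = 6.801e+09 Hz

BW=9.065e+08 Hz, fL=5.894e+09 Hz, fH=6.801e+09 Hz


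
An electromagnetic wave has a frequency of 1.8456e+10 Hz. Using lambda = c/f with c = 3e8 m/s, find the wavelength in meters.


lambda = c / f = 3.0000e+08 / 1.8456e+10 = 0.01625 m

0.01625 m


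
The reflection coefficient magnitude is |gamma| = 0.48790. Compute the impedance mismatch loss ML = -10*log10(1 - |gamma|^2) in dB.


ML = -10 * log10(1 - 0.48790^2) = -10 * log10(0.76195359) = 1.181 dB

1.181 dB


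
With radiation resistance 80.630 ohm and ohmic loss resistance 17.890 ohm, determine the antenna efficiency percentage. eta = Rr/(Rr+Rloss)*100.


eta = 80.630 / (80.630 + 17.890) * 100 = 81.84%

81.84%


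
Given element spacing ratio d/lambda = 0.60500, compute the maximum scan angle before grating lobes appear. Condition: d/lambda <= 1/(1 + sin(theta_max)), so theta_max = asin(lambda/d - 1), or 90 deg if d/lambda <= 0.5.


lambda/d - 1 = 1/0.60500 - 1 = 0.6528926
theta_max = asin(0.6528926) = 40.76 deg

40.76 deg


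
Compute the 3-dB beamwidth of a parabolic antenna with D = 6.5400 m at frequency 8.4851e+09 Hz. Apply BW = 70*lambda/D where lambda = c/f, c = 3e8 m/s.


lambda = c / f = 3.0000e+08 / 8.4851e+09 = 0.03535609 m
BW = 70 * 0.03535609 / 6.5400 = 0.3784 deg

0.3784 deg


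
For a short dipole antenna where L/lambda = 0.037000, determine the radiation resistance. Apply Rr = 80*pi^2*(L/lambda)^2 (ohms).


Rr = 80 * pi^2 * (0.037000)^2 = 80 * 9.869604 * 1.369000e-03 = 1.081 ohm

1.081 ohm


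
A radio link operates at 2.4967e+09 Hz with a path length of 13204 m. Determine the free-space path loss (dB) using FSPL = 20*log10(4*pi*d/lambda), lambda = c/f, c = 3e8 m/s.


lambda = c / f = 3.0000e+08 / 2.4967e+09 = 0.1201586 m
FSPL = 20 * log10(4*pi*13204/0.1201586) = 122.8 dB

122.8 dB


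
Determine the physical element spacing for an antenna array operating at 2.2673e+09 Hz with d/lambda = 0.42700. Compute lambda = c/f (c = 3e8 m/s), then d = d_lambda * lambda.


lambda = c / f = 3.0000e+08 / 2.2673e+09 = 0.1323160 m
d = 0.42700 * 0.1323160 = 0.05650 m

0.05650 m


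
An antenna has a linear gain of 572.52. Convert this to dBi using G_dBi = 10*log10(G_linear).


G_dBi = 10 * log10(572.52) = 27.58 dBi

27.58 dBi


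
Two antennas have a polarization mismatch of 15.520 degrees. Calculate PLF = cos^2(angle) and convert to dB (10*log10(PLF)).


PLF_linear = cos^2(15.520 deg) = 0.9284038
PLF_dB = 10 * log10(0.9284038) = -0.3226 dB

-0.3226 dB


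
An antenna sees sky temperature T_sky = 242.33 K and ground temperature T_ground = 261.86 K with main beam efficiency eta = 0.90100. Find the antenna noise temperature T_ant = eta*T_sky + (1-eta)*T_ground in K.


T_ant = 0.90100 * 242.33 + (1 - 0.90100) * 261.86 = 244.3 K

244.3 K


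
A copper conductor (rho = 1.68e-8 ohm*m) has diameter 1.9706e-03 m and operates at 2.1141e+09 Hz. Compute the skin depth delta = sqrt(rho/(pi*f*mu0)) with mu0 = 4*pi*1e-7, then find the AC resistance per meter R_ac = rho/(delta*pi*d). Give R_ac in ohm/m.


delta = sqrt(1.68e-8 / (pi * 2.1141e+09 * 4*pi*1e-7)) = 1.418770e-06 m
R_ac = 1.68e-8 / (1.418770e-06 * pi * 1.9706e-03) = 1.913 ohm/m

1.913 ohm/m


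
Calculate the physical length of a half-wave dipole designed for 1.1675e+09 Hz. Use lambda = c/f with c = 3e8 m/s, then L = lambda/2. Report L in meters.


lambda = c / f = 3.0000e+08 / 1.1675e+09 = 0.2569593 m
L = lambda / 2 = 0.2569593 / 2 = 0.1285 m

0.1285 m


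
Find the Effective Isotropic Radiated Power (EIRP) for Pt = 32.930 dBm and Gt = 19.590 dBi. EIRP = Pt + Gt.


EIRP = Pt + Gt = 32.930 + 19.590 = 52.52 dBm

52.52 dBm


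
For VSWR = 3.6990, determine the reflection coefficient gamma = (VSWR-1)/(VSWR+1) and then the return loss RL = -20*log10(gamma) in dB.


gamma = (3.6990 - 1) / (3.6990 + 1) = 0.5743775
RL = -20 * log10(0.5743775) = 4.816 dB

4.816 dB


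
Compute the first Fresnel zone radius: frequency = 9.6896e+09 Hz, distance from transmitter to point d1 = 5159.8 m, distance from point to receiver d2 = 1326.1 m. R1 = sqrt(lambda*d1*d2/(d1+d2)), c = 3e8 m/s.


lambda = c / f = 3.0000e+08 / 9.6896e+09 = 0.03096103 m
R1 = sqrt(0.03096103 * 5159.8 * 1326.1 / (5159.8 + 1326.1)) = 5.715 m

5.715 m


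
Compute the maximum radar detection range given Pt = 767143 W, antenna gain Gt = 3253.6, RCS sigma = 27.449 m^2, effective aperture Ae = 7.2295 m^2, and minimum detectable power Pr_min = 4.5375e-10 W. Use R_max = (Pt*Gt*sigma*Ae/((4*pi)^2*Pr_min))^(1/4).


R^4 = 767143*3253.6*27.449*7.2295 / ((4*pi)^2 * 4.5375e-10) = 6.912560e+18
R_max = 6.912560e+18^0.25 = 51275 m

51275 m


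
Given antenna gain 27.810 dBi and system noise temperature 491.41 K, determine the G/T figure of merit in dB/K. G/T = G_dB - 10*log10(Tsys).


G/T = 27.810 - 10*log10(491.41) = 27.810 - 26.91444 = 0.8956 dB/K

0.8956 dB/K


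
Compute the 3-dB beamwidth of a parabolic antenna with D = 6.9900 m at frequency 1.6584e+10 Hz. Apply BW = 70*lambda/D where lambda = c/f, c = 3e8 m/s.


lambda = c / f = 3.0000e+08 / 1.6584e+10 = 0.01808973 m
BW = 70 * 0.01808973 / 6.9900 = 0.1812 deg

0.1812 deg


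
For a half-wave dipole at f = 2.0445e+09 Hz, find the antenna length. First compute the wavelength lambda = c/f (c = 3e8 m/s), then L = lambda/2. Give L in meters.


lambda = c / f = 3.0000e+08 / 2.0445e+09 = 0.1467351 m
L = lambda / 2 = 0.1467351 / 2 = 0.07337 m

0.07337 m


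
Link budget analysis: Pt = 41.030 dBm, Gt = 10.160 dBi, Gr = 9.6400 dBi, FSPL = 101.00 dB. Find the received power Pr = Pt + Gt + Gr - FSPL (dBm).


Pr = 41.030 + 10.160 + 9.6400 - 101.00 = -40.17 dBm

-40.17 dBm


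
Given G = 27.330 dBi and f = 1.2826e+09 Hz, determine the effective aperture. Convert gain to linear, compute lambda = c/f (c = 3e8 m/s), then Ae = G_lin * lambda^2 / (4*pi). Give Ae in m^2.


lambda = c / f = 3.0000e+08 / 1.2826e+09 = 0.2338999 m
G_linear = 10^(27.330/10) = 540.7543
Ae = G_linear * lambda^2 / (4*pi) = 540.7543 * 0.2338999^2 / (4*pi) = 2.354 m^2

2.354 m^2


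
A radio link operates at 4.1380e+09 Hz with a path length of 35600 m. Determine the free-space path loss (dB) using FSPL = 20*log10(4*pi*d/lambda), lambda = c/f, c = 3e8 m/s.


lambda = c / f = 3.0000e+08 / 4.1380e+09 = 0.07249879 m
FSPL = 20 * log10(4*pi*35600/0.07249879) = 135.8 dB

135.8 dB


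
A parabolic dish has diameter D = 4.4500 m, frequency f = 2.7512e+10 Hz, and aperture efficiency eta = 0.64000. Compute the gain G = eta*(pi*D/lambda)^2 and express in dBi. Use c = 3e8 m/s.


lambda = c / f = 3.0000e+08 / 2.7512e+10 = 0.01090433 m
G_linear = 0.64000 * (pi * 4.4500 / 0.01090433)^2 = 1.051966e+06
G_dBi = 10 * log10(1.051966e+06) = 60.22 dBi

60.22 dBi


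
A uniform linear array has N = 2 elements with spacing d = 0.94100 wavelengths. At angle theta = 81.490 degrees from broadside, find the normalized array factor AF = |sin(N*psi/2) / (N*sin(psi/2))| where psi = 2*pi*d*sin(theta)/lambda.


psi = 2*pi*0.94100*sin(81.490 deg) = 5.847381 rad
AF = |sin(2*5.847381/2) / (2*sin(5.847381/2))| = 0.9764

0.9764


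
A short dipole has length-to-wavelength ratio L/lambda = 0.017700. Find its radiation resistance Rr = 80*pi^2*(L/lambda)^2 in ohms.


Rr = 80 * pi^2 * (0.017700)^2 = 80 * 9.869604 * 3.132900e-04 = 0.2474 ohm

0.2474 ohm


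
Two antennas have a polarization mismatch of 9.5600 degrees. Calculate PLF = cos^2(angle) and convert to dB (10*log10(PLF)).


PLF_linear = cos^2(9.5600 deg) = 0.9724173
PLF_dB = 10 * log10(0.9724173) = -0.1215 dB

-0.1215 dB


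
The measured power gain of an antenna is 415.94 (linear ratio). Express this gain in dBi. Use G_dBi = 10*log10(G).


G_dBi = 10 * log10(415.94) = 26.19 dBi

26.19 dBi


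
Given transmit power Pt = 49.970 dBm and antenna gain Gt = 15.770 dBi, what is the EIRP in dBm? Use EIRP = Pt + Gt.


EIRP = Pt + Gt = 49.970 + 15.770 = 65.74 dBm

65.74 dBm


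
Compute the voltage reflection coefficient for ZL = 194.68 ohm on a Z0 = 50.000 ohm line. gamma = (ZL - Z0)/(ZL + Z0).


gamma = (194.68 - 50.000) / (194.68 + 50.000) = 0.5913

0.5913


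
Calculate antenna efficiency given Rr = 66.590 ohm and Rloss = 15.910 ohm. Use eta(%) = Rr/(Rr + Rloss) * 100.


eta = 66.590 / (66.590 + 15.910) * 100 = 80.72%

80.72%


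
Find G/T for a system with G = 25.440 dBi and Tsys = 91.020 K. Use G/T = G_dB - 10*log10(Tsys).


G/T = 25.440 - 10*log10(91.020) = 25.440 - 19.59137 = 5.849 dB/K

5.849 dB/K


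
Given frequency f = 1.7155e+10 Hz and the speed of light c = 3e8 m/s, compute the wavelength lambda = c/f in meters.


lambda = c / f = 3.0000e+08 / 1.7155e+10 = 0.01749 m

0.01749 m


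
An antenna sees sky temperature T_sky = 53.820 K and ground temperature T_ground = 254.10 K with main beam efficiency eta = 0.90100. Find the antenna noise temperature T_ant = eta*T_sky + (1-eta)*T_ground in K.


T_ant = 0.90100 * 53.820 + (1 - 0.90100) * 254.10 = 73.65 K

73.65 K
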